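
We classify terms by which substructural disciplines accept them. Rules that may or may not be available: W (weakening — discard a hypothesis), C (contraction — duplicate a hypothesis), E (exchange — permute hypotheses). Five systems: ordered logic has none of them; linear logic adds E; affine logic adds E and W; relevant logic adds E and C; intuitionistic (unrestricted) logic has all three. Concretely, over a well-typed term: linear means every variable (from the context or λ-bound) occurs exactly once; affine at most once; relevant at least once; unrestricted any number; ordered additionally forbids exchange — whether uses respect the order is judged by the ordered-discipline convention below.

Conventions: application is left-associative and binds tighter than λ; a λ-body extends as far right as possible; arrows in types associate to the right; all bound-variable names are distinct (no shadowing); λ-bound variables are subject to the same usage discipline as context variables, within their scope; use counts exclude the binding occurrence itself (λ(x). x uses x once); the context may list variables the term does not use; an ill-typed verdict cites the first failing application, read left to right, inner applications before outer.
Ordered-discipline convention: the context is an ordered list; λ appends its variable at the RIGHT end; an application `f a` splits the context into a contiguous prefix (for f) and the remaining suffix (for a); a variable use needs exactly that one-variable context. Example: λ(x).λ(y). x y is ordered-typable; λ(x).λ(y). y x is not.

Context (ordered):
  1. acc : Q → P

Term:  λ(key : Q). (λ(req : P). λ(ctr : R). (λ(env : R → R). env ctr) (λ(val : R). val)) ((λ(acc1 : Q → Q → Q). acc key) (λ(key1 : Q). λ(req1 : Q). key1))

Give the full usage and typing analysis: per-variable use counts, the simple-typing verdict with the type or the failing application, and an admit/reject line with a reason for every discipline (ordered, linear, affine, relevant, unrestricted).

use counts: acc=1, key (bound)=1, req (bound)=0, ctr (bound)=1, env (bound)=1, val (bound)=1, acc1 (bound)=0, key1 (bound)=1, req1 (bound)=0
use order (left to right): env, ctr, val, acc, key, key1
typing: well-typed — term : Q → R → R
ordered ✗ (req, acc1, req1 never used (weakening))
linear ✗ (req, acc1, req1 never used (weakening))
affine ✓ (acc, key, req, ctr, env, val, acc1, key1, req1: no repeats, contraction unneeded)
relevant ✗ (req, acc1, req1 never used (weakening))
unrestricted ✓ (type-checks (Q → R → R) and nothing is barred)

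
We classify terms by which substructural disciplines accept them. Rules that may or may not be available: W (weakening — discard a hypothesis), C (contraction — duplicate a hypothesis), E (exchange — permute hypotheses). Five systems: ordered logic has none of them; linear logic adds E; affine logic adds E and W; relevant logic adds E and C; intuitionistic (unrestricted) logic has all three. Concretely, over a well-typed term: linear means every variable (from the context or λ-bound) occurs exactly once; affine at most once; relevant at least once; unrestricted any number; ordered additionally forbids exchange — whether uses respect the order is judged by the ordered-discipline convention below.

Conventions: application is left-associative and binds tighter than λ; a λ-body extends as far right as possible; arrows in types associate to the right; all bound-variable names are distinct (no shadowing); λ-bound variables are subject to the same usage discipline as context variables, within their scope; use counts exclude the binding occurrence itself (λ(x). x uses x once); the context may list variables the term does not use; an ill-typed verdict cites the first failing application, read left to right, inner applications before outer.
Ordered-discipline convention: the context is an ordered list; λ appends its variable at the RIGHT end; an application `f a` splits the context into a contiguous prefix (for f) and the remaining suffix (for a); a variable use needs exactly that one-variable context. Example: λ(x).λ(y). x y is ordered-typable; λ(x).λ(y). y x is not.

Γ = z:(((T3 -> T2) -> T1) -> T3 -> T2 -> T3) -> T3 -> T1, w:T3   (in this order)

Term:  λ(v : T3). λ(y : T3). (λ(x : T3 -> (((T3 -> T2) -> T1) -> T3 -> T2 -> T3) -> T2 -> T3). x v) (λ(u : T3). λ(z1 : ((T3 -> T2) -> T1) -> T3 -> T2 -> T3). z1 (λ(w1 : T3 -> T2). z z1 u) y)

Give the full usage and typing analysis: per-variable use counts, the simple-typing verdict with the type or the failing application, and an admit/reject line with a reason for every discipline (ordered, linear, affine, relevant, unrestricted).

counts: z: 1×, w: 0×, v (λ-bound): 1×, y (λ-bound): 1×, x (λ-bound): 1×, u (λ-bound): 1×, z1 (λ-bound): 2×, w1 (λ-bound): 0×
left-to-right use order: x, v, z1, z, z1, u, y
typing: well-typed — term : T3 -> T3 -> (((T3 -> T2) -> T1) -> T3 -> T2 -> T3) -> T2 -> T3
ordered: ✗, z1 ×2 used more than once (contraction); needs weakening: w, w1 unused
linear: ✗, z1 ×2 used more than once (contraction); needs weakening: w, w1 unused
affine: ✗, z1 ×2 used more than once (contraction)
relevant: ✗, needs weakening: w, w1 unused
unrestricted: ✓, type-checks (T3 -> T3 -> (((T3 -> T2) -> T1) -> T3 -> T2 -> T3) -> T2 -> T3) and nothing is barred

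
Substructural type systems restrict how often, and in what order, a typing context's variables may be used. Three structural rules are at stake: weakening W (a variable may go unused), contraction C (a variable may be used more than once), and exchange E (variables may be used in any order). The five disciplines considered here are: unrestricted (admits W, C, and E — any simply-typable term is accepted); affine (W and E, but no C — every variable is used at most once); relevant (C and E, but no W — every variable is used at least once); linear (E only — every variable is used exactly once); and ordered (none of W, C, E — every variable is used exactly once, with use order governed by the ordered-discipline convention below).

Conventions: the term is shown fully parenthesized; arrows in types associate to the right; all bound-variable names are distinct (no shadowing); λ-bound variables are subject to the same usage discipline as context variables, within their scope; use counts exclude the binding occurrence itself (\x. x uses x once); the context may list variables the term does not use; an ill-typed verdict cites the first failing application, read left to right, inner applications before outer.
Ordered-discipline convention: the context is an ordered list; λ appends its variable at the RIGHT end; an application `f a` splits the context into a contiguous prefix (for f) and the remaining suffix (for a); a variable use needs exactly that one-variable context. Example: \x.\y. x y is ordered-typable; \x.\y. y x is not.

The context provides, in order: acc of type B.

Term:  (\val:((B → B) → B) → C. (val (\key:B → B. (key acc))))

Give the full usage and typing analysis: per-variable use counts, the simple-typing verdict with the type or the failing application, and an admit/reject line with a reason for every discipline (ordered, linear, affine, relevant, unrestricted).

usage: acc ×1, val (λ-bound) ×1, key (λ-bound) ×1
uses in reading order: val, key, acc
typing: the term checks, with type (((B → B) → B) → C) → C
ordered ✗ (no ordered split (uses run val, key, acc))
linear ✓ (acc, val, key: one use apiece)
affine ✓ (acc, val, key: no repeats, contraction unneeded)
relevant ✓ (none of acc, val, key goes unused)
unrestricted ✓ (typability at (((B → B) → B) → C) → C is all that's needed)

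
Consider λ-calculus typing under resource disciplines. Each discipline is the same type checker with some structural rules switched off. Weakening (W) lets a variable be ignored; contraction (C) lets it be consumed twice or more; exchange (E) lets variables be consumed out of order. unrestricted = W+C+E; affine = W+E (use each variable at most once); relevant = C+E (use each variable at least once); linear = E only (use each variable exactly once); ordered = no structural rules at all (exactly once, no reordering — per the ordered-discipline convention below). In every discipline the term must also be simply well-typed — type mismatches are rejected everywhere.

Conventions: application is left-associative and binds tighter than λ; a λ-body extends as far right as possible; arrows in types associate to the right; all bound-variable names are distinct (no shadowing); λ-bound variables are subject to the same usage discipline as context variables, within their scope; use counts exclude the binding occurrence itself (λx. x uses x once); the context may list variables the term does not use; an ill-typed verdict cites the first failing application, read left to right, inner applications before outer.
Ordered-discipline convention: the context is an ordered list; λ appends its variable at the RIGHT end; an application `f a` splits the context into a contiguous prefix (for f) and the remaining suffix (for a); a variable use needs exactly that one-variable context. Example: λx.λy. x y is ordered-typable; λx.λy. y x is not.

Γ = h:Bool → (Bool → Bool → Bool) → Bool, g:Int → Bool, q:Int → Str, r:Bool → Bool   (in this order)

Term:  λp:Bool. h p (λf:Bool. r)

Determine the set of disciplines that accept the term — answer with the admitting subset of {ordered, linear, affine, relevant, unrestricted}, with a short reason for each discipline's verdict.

accepted by: affine, unrestricted
use counts: h: 1; g: 0; q: 0; r: 1; p (bound): 1; f (bound): 0
left-to-right use order: h, p, r
typing: well-typed — term : Bool → Bool
ordered: ✗ — g, q, f left unused
linear: ✗ — g, q, f left unused
affine: ✓ — at most one use each (h, g, q, r, p, f)
relevant: ✗ — g, q, f left unused
unrestricted: ✓ — type-checks (Bool → Bool) and nothing is barred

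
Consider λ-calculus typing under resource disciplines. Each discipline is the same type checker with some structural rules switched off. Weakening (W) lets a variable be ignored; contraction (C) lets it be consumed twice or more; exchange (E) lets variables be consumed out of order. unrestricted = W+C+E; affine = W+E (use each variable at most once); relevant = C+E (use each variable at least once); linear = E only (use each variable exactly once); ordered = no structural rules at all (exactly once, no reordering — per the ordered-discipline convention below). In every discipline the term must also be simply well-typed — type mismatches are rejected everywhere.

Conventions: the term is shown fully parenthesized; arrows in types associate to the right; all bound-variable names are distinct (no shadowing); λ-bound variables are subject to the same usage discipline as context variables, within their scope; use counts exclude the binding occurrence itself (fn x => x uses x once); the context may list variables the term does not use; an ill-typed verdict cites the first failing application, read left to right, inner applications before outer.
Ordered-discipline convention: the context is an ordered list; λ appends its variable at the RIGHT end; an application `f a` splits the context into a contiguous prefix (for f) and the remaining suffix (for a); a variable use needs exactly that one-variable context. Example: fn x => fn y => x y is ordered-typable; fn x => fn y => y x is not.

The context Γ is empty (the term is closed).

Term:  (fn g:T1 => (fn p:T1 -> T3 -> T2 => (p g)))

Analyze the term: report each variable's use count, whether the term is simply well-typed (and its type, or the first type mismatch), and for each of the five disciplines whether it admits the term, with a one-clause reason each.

variable uses: g [bound] ×1, p [bound] ×1
order of uses: p, g
typing: the term checks, with type T1 -> (T1 -> T3 -> T2) -> T3 -> T2
ordered: ✗, needs exchange: uses follow p, g
linear: ✓, each of g, p used exactly once
affine: ✓, no duplicate uses among g, p
relevant: ✓, every one of g, p appears
unrestricted: ✓, well-typed at T1 -> (T1 -> T3 -> T2) -> T3 -> T2; no restrictions here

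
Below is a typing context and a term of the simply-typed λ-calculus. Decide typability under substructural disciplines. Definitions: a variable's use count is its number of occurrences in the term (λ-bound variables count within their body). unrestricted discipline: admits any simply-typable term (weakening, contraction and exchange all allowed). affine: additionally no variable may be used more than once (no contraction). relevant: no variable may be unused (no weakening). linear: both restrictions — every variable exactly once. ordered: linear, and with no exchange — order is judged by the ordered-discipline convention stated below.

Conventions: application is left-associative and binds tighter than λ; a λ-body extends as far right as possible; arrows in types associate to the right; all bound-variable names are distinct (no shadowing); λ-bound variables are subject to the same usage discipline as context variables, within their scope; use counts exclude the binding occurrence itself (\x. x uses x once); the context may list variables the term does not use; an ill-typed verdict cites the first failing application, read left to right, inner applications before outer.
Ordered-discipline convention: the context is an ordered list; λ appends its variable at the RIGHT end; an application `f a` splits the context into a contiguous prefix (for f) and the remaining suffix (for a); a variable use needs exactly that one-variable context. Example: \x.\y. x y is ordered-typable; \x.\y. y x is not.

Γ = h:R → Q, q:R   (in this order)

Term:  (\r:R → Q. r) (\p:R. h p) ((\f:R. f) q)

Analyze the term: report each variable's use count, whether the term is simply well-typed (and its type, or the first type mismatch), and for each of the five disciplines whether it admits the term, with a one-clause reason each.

usage: h: 1×, q: 1×, r (λ-bound): 1×, p (λ-bound): 1×, f (λ-bound): 1×
uses in reading order: r, h, p, f, q
typing: well-typed — term : Q
ordered ✓ (one use each (h, q, r, p, f); ordered split holds)
linear ✓ (exactly-once usage across h, q, r, p, f)
affine ✓ (h, q, r, p, f: no repeats, contraction unneeded)
relevant ✓ (at least one use each (h, q, r, p, f))
unrestricted ✓ (well-typed at Q; no restrictions here)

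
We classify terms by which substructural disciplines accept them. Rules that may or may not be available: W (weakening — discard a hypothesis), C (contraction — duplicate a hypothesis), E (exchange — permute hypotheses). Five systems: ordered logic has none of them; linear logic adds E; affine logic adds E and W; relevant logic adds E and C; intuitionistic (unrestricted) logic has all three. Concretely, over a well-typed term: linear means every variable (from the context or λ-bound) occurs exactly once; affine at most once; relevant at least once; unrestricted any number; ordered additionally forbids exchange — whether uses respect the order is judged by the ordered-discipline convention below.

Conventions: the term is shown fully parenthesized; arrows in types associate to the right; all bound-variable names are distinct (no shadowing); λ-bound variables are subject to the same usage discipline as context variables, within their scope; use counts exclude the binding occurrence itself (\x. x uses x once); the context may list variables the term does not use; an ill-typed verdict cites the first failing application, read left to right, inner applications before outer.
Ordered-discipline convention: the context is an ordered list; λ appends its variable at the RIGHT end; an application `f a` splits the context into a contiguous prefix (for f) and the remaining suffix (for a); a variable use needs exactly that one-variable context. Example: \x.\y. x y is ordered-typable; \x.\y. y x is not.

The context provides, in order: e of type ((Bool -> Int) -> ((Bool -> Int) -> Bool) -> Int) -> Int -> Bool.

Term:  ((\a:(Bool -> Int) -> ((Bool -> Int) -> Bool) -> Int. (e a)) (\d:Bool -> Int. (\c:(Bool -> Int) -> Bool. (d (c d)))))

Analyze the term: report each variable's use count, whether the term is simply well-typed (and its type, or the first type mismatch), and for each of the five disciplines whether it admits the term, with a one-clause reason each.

variable uses: e: 1; a (bound): 1; d (bound): 2; c (bound): 1
use order (left to right): e, a, d, c, d
typing: ✓ — Int -> Bool
ordered: ✗ — needs contraction — d ×2
linear: ✗ — needs contraction — d ×2
affine: ✗ — needs contraction — d ×2
relevant: ✓ — e, a, d, c: all used, weakening unneeded
unrestricted: ✓ — typability at Int -> Bool is all that's needed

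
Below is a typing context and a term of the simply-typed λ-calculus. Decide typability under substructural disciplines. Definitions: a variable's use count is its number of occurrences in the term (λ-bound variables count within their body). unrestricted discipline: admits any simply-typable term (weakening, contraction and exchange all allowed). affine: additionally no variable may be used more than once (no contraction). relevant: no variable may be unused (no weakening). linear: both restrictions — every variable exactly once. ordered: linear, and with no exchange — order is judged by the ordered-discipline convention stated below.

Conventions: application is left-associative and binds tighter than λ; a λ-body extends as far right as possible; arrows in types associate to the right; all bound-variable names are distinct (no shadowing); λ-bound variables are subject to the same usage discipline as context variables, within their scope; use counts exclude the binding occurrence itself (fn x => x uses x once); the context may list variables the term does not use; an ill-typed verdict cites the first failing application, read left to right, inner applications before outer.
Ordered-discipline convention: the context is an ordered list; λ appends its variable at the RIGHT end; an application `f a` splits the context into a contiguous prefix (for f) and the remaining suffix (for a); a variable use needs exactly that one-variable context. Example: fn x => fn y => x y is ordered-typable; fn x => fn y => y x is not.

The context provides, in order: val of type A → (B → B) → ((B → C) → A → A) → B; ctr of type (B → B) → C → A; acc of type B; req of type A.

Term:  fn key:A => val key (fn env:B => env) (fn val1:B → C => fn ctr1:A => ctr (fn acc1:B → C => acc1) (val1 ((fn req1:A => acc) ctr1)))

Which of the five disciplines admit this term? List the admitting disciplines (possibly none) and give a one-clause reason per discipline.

accepted by: none
usage: val ×1; ctr ×1; acc ×1; req ×0; key (λ-bound) ×1; env (λ-bound) ×1; val1 (λ-bound) ×1; ctr1 (λ-bound) ×1; acc1 (λ-bound) ×1; req1 (λ-bound) ×0
order of uses: val, key, env, ctr, acc1, val1, acc, ctr1
typing: ill-typed: an argument (B → C) → B → C mismatches the expected B → B
ordered: ✗, not simply typable
linear: ✗, fails simple typing
affine: ✗, a type mismatch blocks all five
relevant: ✗, the type mismatch rejects it
unrestricted: ✗, not simply typable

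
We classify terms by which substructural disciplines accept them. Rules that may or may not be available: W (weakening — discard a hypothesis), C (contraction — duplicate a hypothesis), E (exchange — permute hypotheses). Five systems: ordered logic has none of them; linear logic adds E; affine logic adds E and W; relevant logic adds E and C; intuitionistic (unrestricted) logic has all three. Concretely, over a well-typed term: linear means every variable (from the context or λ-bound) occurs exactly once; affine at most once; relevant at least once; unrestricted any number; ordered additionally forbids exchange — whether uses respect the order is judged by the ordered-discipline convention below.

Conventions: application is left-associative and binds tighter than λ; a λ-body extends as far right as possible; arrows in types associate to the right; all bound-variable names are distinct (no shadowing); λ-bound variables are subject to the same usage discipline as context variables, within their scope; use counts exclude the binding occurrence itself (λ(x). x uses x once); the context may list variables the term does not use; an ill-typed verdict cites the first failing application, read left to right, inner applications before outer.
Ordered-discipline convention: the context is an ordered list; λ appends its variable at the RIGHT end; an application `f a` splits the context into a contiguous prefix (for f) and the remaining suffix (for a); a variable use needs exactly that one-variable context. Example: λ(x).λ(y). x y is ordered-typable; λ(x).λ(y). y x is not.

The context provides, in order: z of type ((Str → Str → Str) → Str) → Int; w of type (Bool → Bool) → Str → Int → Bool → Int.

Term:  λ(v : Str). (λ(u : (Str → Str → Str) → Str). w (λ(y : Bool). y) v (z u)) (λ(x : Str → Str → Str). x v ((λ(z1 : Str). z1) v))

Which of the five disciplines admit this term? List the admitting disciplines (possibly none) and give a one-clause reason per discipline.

admitted by: relevant, unrestricted
variable uses: z: 1×, w: 1×, v (bound): 3×, u (bound): 1×, y (bound): 1×, x (bound): 1×, z1 (bound): 1×
uses in reading order: w, y, v, z, u, x, v, z1, v
typing: well-typed — term : Str → Bool → Int
ordered: ✗ — needs contraction — v ×3
linear: ✗ — needs contraction — v ×3
affine: ✗ — needs contraction — v ×3
relevant: ✓ — z, w, v, u, y, x, z1: all used, weakening unneeded
unrestricted: ✓ — well-typed at Str → Bool → Int; no restrictions here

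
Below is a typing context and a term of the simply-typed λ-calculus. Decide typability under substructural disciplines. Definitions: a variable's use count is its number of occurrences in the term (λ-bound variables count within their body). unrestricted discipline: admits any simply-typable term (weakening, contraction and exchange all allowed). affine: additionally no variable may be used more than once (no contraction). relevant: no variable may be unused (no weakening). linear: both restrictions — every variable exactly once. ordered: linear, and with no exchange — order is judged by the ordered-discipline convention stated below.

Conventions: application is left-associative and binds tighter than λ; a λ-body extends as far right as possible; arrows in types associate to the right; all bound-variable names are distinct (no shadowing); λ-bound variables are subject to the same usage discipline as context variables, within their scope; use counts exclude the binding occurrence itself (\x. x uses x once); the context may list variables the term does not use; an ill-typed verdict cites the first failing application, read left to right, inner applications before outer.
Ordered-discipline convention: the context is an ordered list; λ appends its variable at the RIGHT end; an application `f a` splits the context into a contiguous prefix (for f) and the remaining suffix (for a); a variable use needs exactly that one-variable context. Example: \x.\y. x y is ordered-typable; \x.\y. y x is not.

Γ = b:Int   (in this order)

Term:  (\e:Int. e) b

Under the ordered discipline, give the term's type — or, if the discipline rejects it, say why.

term : Int
counts: b: 1, e (bound): 1
uses in reading order: e, b
typing: well-typed at Int
across the five disciplines: ordered ✓, linear ✓, affine ✓, relevant ✓, unrestricted ✓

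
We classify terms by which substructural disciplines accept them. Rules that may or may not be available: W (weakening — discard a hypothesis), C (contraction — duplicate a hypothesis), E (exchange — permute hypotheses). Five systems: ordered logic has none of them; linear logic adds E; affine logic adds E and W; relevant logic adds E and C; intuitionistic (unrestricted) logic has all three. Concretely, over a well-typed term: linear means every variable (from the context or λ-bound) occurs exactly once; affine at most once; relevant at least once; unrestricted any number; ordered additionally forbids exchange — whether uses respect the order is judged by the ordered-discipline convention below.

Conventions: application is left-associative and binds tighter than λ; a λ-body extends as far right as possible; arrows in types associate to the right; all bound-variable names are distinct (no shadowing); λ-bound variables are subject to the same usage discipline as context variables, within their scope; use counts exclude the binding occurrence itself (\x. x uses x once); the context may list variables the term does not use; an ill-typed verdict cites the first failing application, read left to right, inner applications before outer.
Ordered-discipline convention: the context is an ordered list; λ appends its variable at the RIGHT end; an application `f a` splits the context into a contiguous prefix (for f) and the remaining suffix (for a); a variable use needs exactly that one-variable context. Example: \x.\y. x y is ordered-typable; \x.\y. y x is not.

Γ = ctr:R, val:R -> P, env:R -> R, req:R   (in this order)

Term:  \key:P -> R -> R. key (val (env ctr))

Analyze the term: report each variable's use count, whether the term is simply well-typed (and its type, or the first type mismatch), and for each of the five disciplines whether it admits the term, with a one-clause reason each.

counts: ctr: 1×, val: 1×, env: 1×, req: 0×, key (bound): 1×
order of uses: key, val, env, ctr
typing: ✓ — (P -> R -> R) -> R -> R
ordered ✗ (needs weakening: req unused)
linear ✗ (needs weakening: req unused)
affine ✓ (no duplicate uses among ctr, val, env, req, key)
relevant ✗ (needs weakening: req unused)
unrestricted ✓ (type-checks ((P -> R -> R) -> R -> R) and nothing is barred)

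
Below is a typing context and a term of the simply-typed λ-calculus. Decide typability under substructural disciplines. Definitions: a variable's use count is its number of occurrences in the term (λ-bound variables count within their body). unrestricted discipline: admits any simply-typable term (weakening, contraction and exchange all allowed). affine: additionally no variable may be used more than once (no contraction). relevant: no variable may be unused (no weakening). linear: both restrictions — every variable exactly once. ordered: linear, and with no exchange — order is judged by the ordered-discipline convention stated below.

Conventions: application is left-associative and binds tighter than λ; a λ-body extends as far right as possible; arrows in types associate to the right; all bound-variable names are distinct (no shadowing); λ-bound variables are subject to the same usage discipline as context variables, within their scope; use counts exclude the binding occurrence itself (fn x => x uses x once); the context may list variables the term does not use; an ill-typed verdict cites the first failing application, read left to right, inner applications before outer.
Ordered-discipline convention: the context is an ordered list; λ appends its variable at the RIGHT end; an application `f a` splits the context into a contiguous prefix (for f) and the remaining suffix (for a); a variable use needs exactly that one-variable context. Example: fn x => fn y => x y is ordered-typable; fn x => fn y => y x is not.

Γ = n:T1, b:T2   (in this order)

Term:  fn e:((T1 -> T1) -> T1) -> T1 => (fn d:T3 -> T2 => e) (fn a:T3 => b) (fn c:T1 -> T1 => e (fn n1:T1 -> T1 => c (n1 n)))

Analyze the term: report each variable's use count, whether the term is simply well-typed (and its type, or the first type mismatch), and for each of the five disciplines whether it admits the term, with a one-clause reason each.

use counts: n ×1; b ×1; e (bound) ×2; d (bound) ×0; a (bound) ×0; c (bound) ×1; n1 (bound) ×1
use order (left to right): e, b, e, c, n1, n
typing: ✓ — (((T1 -> T1) -> T1) -> T1) -> T1
ordered: ✗ — uses contraction: e ×2; needs weakening: d, a unused
linear: ✗ — uses contraction: e ×2; needs weakening: d, a unused
affine: ✗ — uses contraction: e ×2
relevant: ✗ — needs weakening: d, a unused
unrestricted: ✓ — typability at (((T1 -> T1) -> T1) -> T1) -> T1 is all that's needed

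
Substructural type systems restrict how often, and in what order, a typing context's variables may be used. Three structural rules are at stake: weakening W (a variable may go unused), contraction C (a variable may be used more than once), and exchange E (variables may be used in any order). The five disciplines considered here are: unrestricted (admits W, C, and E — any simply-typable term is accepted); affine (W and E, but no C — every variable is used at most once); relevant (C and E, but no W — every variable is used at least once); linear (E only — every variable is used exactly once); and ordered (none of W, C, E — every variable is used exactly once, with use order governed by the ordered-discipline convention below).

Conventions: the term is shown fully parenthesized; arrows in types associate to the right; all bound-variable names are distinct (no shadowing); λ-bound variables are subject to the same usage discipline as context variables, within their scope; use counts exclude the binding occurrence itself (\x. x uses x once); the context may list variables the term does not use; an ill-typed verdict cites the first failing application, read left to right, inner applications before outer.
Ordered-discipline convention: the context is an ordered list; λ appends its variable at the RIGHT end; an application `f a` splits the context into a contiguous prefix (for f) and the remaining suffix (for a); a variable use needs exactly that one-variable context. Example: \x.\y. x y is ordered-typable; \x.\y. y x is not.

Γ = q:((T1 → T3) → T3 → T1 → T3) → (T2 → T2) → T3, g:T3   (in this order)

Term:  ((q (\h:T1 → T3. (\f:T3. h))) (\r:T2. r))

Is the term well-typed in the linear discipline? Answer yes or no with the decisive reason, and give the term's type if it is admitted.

no — needs weakening: g, f unused
usage: q: 1; g: 0; h (bound): 1; f (bound): 0; r (bound): 1
left-to-right use order: q, h, r
typing: ✓ — T3
summary: ordered ✗ | linear ✗ | affine ✓ | relevant ✗ | unrestricted ✓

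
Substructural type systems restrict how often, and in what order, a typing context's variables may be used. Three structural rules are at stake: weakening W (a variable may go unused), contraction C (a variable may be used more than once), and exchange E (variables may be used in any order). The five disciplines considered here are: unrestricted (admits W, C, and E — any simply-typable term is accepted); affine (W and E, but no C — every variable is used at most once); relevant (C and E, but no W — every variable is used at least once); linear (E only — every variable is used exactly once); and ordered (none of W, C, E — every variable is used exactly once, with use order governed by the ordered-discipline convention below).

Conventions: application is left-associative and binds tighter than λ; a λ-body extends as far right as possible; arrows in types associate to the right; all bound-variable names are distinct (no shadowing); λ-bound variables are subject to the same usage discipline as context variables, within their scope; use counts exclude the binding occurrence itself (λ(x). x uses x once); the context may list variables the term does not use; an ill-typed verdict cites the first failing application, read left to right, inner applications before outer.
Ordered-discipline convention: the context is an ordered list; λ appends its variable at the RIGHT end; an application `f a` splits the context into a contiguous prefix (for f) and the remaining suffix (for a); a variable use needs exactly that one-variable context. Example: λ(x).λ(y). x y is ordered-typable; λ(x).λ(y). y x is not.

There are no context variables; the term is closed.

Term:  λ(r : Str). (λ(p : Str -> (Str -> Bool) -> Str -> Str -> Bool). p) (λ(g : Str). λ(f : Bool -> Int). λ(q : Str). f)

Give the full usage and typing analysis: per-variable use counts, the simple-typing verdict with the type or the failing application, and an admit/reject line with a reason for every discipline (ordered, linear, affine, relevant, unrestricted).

variable uses: r (bound)=0, p (bound)=1, g (bound)=0, f (bound)=1, q (bound)=0
left-to-right use order: p, f
typing: ill-typed: a function awaiting Str -> (Str -> Bool) -> Str -> Str -> Bool gets Str -> (Bool -> Int) -> Str -> Bool -> Int
ordered: ✗ — fails simple typing
linear: ✗ — a type mismatch blocks all five
affine: ✗ — the type mismatch rejects it
relevant: ✗ — not simply typable
unrestricted: ✗ — fails simple typing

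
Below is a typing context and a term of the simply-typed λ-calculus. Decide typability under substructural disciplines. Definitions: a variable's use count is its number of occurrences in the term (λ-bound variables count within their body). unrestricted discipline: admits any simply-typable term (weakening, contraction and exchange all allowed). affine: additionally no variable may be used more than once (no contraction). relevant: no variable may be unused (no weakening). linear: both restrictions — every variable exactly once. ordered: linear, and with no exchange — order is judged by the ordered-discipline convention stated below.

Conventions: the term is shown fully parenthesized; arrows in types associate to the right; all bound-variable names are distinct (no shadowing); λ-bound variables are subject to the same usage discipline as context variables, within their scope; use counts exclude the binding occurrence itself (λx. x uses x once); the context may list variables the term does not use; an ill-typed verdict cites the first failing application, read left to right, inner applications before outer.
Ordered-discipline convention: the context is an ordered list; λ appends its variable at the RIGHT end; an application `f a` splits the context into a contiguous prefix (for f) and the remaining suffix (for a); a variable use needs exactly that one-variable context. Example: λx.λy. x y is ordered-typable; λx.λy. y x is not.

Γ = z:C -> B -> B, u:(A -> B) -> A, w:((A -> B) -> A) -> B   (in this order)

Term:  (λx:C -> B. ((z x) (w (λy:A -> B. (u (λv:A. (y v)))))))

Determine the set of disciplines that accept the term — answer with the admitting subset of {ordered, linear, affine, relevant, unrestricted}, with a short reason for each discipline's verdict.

accepted by: none
counts: z ×1, u ×1, w ×1, x (λ-bound) ×1, y (λ-bound) ×1, v (λ-bound) ×1
order of uses: z, x, w, u, y, v
typing: ill-typed: an application expects C but receives C -> B
ordered ✗ (not simply typable)
linear ✗ (fails simple typing)
affine ✗ (a type mismatch blocks all five)
relevant ✗ (the type mismatch rejects it)
unrestricted ✗ (not simply typable)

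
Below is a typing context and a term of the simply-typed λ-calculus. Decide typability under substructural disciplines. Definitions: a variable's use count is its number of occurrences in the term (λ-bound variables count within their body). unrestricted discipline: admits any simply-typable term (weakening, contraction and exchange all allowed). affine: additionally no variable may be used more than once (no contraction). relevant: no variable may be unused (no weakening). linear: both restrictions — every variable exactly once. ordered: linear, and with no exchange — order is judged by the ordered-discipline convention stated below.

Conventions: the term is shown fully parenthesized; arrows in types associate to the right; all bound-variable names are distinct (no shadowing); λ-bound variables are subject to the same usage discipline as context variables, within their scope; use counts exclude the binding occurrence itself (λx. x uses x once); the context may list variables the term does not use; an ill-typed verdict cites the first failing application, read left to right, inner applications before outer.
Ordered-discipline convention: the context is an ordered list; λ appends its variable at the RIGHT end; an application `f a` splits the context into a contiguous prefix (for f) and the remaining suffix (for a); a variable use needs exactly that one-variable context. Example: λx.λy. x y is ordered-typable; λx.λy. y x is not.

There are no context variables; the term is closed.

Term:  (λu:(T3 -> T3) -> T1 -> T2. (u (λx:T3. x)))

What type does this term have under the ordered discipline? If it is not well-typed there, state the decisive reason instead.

term : ((T3 -> T3) -> T1 -> T2) -> T1 -> T2
use counts: u (λ-bound)=1; x (λ-bound)=1
left-to-right use order: u, x
typing: the term checks, with type ((T3 -> T3) -> T1 -> T2) -> T1 -> T2
all disciplines: ordered ✓, linear ✓, affine ✓, relevant ✓, unrestricted ✓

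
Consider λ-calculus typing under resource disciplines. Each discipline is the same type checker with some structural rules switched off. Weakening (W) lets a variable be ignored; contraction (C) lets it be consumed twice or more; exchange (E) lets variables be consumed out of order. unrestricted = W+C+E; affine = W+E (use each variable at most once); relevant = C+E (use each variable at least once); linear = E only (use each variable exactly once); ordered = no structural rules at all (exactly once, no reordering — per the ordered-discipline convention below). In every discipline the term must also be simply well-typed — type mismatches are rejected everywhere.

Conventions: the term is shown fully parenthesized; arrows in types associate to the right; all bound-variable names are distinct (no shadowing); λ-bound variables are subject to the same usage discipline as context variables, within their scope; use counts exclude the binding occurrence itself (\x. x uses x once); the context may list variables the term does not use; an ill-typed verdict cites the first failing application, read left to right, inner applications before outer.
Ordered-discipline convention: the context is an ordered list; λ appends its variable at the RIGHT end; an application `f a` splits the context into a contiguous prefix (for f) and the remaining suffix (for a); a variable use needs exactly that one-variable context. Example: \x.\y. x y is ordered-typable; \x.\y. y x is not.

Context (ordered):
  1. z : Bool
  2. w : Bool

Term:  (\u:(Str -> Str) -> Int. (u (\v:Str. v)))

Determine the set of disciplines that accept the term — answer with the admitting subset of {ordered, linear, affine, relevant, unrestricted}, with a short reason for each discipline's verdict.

accepted by: affine, unrestricted
counts: z: 0; w: 0; u [bound]: 1; v [bound]: 1
uses in reading order: u, v
typing: well-typed — term : ((Str -> Str) -> Int) -> Int
ordered ✗ (unused: z, w — weakening required)
linear ✗ (unused: z, w — weakening required)
affine ✓ (at most one use each (z, w, u, v))
relevant ✗ (unused: z, w — weakening required)
unrestricted ✓ (type-checks (((Str -> Str) -> Int) -> Int) and nothing is barred)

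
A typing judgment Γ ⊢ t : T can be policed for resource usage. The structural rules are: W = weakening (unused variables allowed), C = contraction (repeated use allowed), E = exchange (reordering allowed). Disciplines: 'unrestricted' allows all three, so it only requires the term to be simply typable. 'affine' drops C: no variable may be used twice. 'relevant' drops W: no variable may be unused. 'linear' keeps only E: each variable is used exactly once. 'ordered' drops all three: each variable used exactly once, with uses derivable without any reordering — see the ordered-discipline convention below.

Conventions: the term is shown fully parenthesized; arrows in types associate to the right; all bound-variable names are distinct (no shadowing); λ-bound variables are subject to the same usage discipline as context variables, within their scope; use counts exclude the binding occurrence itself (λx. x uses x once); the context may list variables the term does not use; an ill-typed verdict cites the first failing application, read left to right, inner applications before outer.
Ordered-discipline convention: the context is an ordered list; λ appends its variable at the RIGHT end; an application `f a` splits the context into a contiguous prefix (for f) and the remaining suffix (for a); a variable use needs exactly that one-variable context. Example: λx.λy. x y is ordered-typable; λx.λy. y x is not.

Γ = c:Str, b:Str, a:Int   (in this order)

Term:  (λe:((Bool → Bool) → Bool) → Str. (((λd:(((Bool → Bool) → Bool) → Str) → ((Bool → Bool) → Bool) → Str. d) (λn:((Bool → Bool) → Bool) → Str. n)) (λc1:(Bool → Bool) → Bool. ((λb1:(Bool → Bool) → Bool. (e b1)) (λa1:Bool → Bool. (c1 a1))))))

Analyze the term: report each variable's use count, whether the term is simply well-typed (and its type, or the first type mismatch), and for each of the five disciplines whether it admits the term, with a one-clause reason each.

counts: c: 0×, b: 0×, a: 0×, e (bound): 1×, d (bound): 1×, n (bound): 1×, c1 (bound): 1×, b1 (bound): 1×, a1 (bound): 1×
left-to-right use order: d, n, e, b1, c1, a1
typing: ✓ — (((Bool → Bool) → Bool) → Str) → ((Bool → Bool) → Bool) → Str
ordered: ✗ — c, b, a left unused
linear: ✗ — c, b, a left unused
affine: ✓ — none of c, b, a, e, d, n, c1, b1, a1 used more than once
relevant: ✗ — c, b, a left unused
unrestricted: ✓ — well-typed at (((Bool → Bool) → Bool) → Str) → ((Bool → Bool) → Bool) → Str; no restrictions here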